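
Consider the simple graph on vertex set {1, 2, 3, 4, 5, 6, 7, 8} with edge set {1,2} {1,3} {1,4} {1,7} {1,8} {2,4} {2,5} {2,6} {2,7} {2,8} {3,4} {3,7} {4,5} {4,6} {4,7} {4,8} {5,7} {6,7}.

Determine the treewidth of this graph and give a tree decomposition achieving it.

Each bag holds 4 vertices, so the decomposition has width 3, which upper-bounds the treewidth. On the other hand G contains the 4-clique {1, 2, 4, 8}. A clique must lie in a single bag of any decomposition, so no decomposition can have width below 3. The upper and lower bounds meet at 3, so that is the treewidth.

Treewidth 3.
Bags: B1 = {1, 2, 4, 7}  B2 = {1, 2, 4, 8}  B3 = {2, 4, 5, 7}  B4 = {2, 4, 6, 7}  B5 = {1, 3, 4, 7}
Tree: B1–B2, B1–B3, B1–B4, B1–B5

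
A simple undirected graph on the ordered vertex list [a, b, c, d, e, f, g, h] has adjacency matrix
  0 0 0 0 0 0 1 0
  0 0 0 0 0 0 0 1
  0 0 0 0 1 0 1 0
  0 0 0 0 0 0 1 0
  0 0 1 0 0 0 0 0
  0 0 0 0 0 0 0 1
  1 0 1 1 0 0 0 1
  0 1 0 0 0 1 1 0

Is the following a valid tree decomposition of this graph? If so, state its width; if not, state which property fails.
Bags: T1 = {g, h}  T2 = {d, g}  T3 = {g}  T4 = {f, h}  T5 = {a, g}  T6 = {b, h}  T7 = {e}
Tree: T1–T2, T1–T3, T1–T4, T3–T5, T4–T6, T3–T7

A tree decomposition must satisfy three properties: every vertex lies in some bag; for every edge, both endpoints lie together in some bag; and for every vertex, the bags containing it form a connected subtree. Here vertex c appears in no bag, so the decomposition is invalid.

No — vertex c appears in no bag.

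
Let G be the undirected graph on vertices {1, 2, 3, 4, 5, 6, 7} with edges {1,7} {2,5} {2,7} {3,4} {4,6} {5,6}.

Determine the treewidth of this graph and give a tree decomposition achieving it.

Treewidth 1.
One optimal decomposition is:
Bags: B1 = {1, 7}  B2 = {2, 7}  B3 = {2, 5}  B4 = {5, 6}  B5 = {4, 6}  B6 = {3, 4}
Tree: B1–B2, B2–B3, B3–B4, B4–B5, B5–B6

Every bag has size at most 2, so the width is 2 − 1 = 1 and tw(G) ≤ 1. Any graph with an edge has treewidth ≥ 1, and G has the edge 1–7. Therefore the treewidth is 1.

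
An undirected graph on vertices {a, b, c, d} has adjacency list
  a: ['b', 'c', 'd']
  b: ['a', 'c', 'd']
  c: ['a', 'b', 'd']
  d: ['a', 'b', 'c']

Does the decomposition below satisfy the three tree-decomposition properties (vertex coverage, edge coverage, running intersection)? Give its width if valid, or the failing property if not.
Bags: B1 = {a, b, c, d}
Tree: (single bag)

Vertex coverage: the bags together contain {a, b, c, d}, the full vertex set. Edge coverage: each edge of G has both endpoints in at least one bag. Running intersection: for every vertex, the bags containing it form a connected subtree. All three properties hold, so this is a valid tree decomposition of width max|bag| − 1 = 3, and hence tw(G) ≤ 3.

Yes; width 3.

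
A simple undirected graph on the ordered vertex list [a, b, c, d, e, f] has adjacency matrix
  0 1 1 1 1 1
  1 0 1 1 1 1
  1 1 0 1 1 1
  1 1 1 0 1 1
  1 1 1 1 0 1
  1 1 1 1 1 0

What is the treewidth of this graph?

5

A width-5 tree decomposition is:
Bags: B1 = {a, b, c, d, e, f}
Tree: (single bag)
A single bag containing all 6 vertices is trivially a valid decomposition of width 5. For the lower bound, the 6 vertices {a, b, c, d, e, f} are pairwise adjacent, and any tree decomposition puts a clique entirely inside one bag — forcing width ≥ 5. Therefore the treewidth is 5.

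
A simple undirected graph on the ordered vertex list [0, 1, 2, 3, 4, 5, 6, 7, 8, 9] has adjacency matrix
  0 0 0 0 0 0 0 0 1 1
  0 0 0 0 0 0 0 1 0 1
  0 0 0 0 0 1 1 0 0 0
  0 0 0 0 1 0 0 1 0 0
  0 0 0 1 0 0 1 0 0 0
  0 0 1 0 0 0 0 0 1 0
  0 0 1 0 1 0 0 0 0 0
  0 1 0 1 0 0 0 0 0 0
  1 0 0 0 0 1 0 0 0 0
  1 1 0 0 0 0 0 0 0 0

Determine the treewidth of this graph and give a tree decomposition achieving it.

The largest bag has 3 vertices, giving width 2; this decomposition certifies tw(G) ≤ 2. The edges 8–5–2–6–4–3–7–1–9–0–8 form a cycle, so G is not a tree and its treewidth is at least 2. Hence tw(G) = 2 exactly.

Treewidth 2.
One optimal decomposition is:
Bags: B1 = {2, 5, 8}  B2 = {2, 6, 8}  B3 = {4, 6, 8}  B4 = {3, 4, 8}  B5 = {3, 7, 8}  B6 = {1, 7, 8}  B7 = {1, 8, 9}  B8 = {0, 8, 9}
Tree: B1–B2, B2–B3, B3–B4, B4–B5, B5–B6, B6–B7, B7–B8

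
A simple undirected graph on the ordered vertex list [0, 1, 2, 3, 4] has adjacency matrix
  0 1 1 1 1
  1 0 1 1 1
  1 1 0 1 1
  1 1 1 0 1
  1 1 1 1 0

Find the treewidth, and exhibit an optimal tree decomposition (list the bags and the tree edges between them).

Treewidth 4.
One such decomposition:
Bags: B1 = {0, 1, 2, 3, 4}
Tree: (single bag)

A single bag containing all 5 vertices is trivially a valid decomposition of width 4. On the other hand G contains the 5-clique {0, 1, 2, 3, 4}. A clique must lie in a single bag of any decomposition, so no decomposition can have width below 4. Hence tw(G) = 4 exactly.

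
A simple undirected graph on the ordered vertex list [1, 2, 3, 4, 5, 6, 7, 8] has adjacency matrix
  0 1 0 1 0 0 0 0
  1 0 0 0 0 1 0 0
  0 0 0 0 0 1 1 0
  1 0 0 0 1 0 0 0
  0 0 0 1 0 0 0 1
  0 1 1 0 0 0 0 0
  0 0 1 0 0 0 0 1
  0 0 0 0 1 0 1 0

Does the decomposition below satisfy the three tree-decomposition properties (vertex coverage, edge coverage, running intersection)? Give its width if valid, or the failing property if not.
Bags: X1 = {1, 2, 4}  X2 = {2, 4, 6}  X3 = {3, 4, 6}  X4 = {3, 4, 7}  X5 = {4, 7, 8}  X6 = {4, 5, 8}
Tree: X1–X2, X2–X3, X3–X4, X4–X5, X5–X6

Every vertex of G appears in some bag (union = {1, 2, 3, 4, 5, 6, 7, 8}); every edge is covered by a bag; and for each vertex v the set of bags containing v is connected in the bag tree. The decomposition is therefore valid. The largest bag has 3 vertices, so the width is 2.

Yes; width 2.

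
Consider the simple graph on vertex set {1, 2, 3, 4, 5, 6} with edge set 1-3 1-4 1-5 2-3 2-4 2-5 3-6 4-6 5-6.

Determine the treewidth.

3

A width-3 tree decomposition is:
Bags: B1 = {1, 2, 4, 6}  B2 = {1, 2, 3, 6}  B3 = {1, 2, 5, 6}
Tree: B1–B2, B2–B3
The largest bag has 4 vertices, giving width 3; this decomposition certifies tw(G) ≤ 3. For the lower bound: the 4 vertex sets {2,4}, {1,3}, {6}, {5} are disjoint, each induces a connected subgraph, and every pair is joined by at least one edge of G. Contracting each set to a single vertex therefore yields K_{4} as a minor, and since treewidth is minor-monotone, tw(G) ≥ tw(K_{4}) = 3. Therefore the treewidth is 3.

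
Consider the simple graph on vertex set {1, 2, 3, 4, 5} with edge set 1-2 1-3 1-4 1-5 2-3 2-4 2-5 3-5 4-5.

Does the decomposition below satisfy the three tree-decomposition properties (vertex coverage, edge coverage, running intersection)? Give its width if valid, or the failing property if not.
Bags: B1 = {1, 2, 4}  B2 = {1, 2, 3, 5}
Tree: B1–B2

A tree decomposition must satisfy three properties: every vertex lies in some bag; for every edge, both endpoints lie together in some bag; and for every vertex, the bags containing it form a connected subtree. Here edge (5,4) lies in no bag, so the decomposition is invalid.

No — edge (5,4) lies in no bag.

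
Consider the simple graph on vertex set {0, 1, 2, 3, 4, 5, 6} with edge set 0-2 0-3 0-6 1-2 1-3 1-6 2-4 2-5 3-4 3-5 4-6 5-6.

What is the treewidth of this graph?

A width-3 tree decomposition is:
Bags: B1 = {2, 3, 4, 6}  B2 = {0, 2, 3, 6}  B3 = {2, 3, 5, 6}  B4 = {1, 2, 3, 6}
Tree: B1–B2, B2–B3, B3–B4
Each bag holds 4 vertices, so the decomposition has width 3, which upper-bounds the treewidth. For the lower bound: the 4 vertex sets {4,6}, {0,3}, {2}, {5} are disjoint, each induces a connected subgraph, and every pair is joined by at least one edge of G. Contracting each set to a single vertex therefore yields K_{4} as a minor, and since treewidth is minor-monotone, tw(G) ≥ tw(K_{4}) = 3. The upper and lower bounds meet at 3, so that is the treewidth.

3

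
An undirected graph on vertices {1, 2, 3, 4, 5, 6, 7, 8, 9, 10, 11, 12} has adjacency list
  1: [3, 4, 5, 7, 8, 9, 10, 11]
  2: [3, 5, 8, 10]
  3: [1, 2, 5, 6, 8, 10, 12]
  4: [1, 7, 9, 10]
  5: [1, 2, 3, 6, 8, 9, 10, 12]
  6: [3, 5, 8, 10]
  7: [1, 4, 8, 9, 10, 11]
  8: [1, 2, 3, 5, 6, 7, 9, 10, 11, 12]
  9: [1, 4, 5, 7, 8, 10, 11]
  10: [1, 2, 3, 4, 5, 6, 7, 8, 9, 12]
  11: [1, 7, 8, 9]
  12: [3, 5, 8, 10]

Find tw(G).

4

A width-4 tree decomposition is:
Bags: B1 = {1, 7, 8, 9, 10}  B2 = {1, 5, 8, 9, 10}  B3 = {1, 3, 5, 8, 10}  B4 = {3, 5, 6, 8, 10}  B5 = {1, 4, 7, 9, 10}  B6 = {1, 7, 8, 9, 11}  B7 = {2, 3, 5, 8, 10}  B8 = {3, 5, 8, 10, 12}
Tree: B1–B2, B2–B3, B3–B4, B1–B5, B1–B6, B3–B7, B7–B8
The largest bag has 5 vertices, giving width 4; this decomposition certifies tw(G) ≤ 4. Conversely, {1, 5, 8, 9, 10} is a clique of size 5, and the vertices of any clique must share a bag in every tree decomposition; so some bag has ≥ 5 vertices and tw(G) ≥ 4. Combining the bounds, tw(G) = 4.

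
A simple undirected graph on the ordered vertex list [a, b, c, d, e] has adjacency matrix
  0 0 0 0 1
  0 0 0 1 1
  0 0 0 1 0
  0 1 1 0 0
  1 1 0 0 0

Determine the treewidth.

A width-1 tree decomposition is:
Bags: B1 = {c, d}  B2 = {b, d}  B3 = {b, e}  B4 = {a, e}
Tree: B1–B2, B2–B3, B3–B4
The largest bag has 2 vertices, giving width 1; this decomposition certifies tw(G) ≤ 1. Any graph with an edge has treewidth ≥ 1, and G has the edge c–d. Hence tw(G) = 1 exactly.

1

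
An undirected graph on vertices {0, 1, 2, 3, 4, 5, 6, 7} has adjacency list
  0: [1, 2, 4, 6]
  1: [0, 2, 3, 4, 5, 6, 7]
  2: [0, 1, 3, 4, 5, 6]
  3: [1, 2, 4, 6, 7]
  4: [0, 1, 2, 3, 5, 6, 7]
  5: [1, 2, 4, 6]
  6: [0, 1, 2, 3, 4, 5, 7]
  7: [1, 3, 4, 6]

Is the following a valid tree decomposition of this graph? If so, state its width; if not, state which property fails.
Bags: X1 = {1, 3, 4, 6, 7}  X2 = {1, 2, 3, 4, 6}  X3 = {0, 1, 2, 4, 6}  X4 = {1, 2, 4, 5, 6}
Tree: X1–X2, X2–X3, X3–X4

Yes; width 4.

Vertex coverage: the bags together contain {0, 1, 2, 3, 4, 5, 6, 7}, the full vertex set. Edge coverage: each edge of G has both endpoints in at least one bag. Running intersection: for every vertex, the bags containing it form a connected subtree. All three properties hold, so this is a valid tree decomposition of width max|bag| − 1 = 4, and hence tw(G) ≤ 4.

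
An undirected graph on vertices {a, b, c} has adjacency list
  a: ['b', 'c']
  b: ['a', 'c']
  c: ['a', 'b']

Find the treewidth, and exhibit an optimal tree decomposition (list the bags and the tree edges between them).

Treewidth 2.
Bags: B1 = {a, b, c}
Tree: (single bag)

With just one bag of size 3, the width is 3 − 1 = 2, so tw(G) ≤ 2. On the other hand G contains the 3-clique {a, b, c}. A clique must lie in a single bag of any decomposition, so no decomposition can have width below 2. Hence tw(G) = 2 exactly.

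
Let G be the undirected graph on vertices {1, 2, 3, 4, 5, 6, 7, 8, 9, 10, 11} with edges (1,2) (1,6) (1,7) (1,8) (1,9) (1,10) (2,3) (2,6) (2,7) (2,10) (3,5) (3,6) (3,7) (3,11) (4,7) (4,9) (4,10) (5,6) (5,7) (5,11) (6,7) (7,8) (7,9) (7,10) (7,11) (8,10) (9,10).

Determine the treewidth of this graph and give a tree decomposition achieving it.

Treewidth 3.
One optimal decomposition is:
Bags: B1 = {4, 7, 9, 10}  B2 = {1, 7, 9, 10}  B3 = {1, 2, 7, 10}  B4 = {1, 2, 6, 7}  B5 = {2, 3, 6, 7}  B6 = {3, 5, 6, 7}  B7 = {3, 5, 7, 11}  B8 = {1, 7, 8, 10}
Tree: B1–B2, B2–B3, B3–B4, B4–B5, B5–B6, B6–B7, B2–B8

Every bag has size at most 4, so the width is 4 − 1 = 3 and tw(G) ≤ 3. For the lower bound, the 4 vertices {1, 7, 8, 10} are pairwise adjacent, and any tree decomposition puts a clique entirely inside one bag — forcing width ≥ 3. The upper and lower bounds meet at 3, so that is the treewidth.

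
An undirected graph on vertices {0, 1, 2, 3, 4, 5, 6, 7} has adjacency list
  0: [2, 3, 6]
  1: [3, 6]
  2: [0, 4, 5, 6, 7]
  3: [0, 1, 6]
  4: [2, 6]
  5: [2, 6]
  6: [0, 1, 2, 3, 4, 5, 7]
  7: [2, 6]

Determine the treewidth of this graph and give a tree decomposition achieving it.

Treewidth 2.
One such decomposition:
Bags: B1 = {0, 3, 6}  B2 = {0, 2, 6}  B3 = {2, 5, 6}  B4 = {1, 3, 6}  B5 = {2, 6, 7}  B6 = {2, 4, 6}
Tree: B1–B2, B2–B3, B1–B4, B3–B5, B3–B6

Each bag holds 3 vertices, so the decomposition has width 2, which upper-bounds the treewidth. Conversely, {1, 3, 6} is a clique of size 3, and the vertices of any clique must share a bag in every tree decomposition; so some bag has ≥ 3 vertices and tw(G) ≥ 2. Therefore the treewidth is 2.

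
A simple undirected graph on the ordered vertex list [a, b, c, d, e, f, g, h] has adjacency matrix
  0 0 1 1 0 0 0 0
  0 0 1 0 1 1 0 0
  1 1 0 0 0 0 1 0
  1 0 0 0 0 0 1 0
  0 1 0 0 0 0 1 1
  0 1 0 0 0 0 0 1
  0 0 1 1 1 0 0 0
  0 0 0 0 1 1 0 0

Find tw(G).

A width-2 tree decomposition is:
Bags: B1 = {e, f, h}  B2 = {b, e, f}  B3 = {b, e, g}  B4 = {b, c, g}  B5 = {c, d, g}  B6 = {a, c, d}
Tree: B1–B2, B2–B3, B3–B4, B4–B5, B5–B6
Each bag holds 3 vertices, so the decomposition has width 2, which upper-bounds the treewidth. For the lower bound, G contains the cycle h–f–b–e–h, so G is not a forest; only forests have treewidth ≤ 1, hence tw(G) ≥ 2. Therefore the treewidth is 2.

2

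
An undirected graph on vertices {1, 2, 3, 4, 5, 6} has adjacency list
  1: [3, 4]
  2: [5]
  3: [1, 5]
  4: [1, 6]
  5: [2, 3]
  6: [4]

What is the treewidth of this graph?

A width-1 tree decomposition is:
Bags: B1 = {4, 6}  B2 = {1, 4}  B3 = {1, 3}  B4 = {3, 5}  B5 = {2, 5}
Tree: B1–B2, B2–B3, B3–B4, B4–B5
Each bag holds 2 vertices, so the decomposition has width 1, which upper-bounds the treewidth. G has an edge, so its treewidth is at least 1. Hence tw(G) = 1 exactly.

1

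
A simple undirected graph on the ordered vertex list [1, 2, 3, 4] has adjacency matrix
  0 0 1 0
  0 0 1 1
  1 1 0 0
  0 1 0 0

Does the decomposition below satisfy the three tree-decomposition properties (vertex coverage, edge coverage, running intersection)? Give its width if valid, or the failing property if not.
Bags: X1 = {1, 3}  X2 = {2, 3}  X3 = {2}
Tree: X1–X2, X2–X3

A tree decomposition must satisfy three properties: every vertex lies in some bag; for every edge, both endpoints lie together in some bag; and for every vertex, the bags containing it form a connected subtree. Here vertex 4 appears in no bag, so the decomposition is invalid.

No — vertex 4 appears in no bag.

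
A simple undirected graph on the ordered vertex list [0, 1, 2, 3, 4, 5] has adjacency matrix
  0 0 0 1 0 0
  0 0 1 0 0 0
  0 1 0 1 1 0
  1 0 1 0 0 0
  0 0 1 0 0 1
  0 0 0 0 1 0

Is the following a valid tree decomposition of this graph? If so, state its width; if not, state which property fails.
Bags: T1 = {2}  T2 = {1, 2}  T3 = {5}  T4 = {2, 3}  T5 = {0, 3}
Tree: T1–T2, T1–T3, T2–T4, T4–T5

No — vertex 4 appears in no bag.

A tree decomposition must satisfy three properties: every vertex lies in some bag; for every edge, both endpoints lie together in some bag; and for every vertex, the bags containing it form a connected subtree. Here vertex 4 appears in no bag, so the decomposition is invalid.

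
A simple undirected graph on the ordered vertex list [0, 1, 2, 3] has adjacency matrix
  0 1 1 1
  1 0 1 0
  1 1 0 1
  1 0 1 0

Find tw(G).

A width-2 tree decomposition is:
Bags: B1 = {0, 2, 3}  B2 = {0, 1, 2}
Tree: B1–B2
Each bag holds 3 vertices, so the decomposition has width 2, which upper-bounds the treewidth. On the other hand G contains the 3-clique {0, 1, 2}. A clique must lie in a single bag of any decomposition, so no decomposition can have width below 2. The upper and lower bounds meet at 2, so that is the treewidth.

2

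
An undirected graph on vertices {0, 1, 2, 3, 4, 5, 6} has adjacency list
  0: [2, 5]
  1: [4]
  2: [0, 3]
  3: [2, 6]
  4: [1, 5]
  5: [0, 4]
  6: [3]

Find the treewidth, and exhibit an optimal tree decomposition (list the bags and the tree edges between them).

Every bag has size at most 2, so the width is 2 − 1 = 1 and tw(G) ≤ 1. Since G has at least one edge (e.g. 1–4), it is not an edgeless graph, so tw(G) ≥ 1. Hence tw(G) = 1 exactly.

Treewidth 1.
Bags: B1 = {1, 4}  B2 = {4, 5}  B3 = {0, 5}  B4 = {0, 2}  B5 = {2, 3}  B6 = {3, 6}
Tree: B1–B2, B2–B3, B3–B4, B4–B5, B5–B6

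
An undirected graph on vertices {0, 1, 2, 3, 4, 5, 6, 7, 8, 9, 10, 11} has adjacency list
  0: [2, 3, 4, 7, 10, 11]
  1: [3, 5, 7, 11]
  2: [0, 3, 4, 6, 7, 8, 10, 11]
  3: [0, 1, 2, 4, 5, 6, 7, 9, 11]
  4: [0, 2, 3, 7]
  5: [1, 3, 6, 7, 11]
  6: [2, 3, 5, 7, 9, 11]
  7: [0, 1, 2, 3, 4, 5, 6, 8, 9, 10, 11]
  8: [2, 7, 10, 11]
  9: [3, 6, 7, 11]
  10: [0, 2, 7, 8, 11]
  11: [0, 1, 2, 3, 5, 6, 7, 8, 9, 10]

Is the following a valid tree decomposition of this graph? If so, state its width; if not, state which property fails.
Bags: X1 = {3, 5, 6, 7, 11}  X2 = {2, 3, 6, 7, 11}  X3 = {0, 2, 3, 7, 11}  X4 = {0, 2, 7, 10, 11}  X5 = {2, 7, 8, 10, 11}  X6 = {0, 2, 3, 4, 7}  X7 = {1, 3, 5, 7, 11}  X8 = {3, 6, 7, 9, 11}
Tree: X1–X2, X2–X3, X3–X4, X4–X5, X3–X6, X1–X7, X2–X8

Yes; width 4.

Every vertex of G appears in some bag (union = {0, 1, 2, 3, 4, 5, 6, 7, 8, 9, 10, 11}); every edge is covered by a bag; and for each vertex v the set of bags containing v is connected in the bag tree. The decomposition is therefore valid. The largest bag has 5 vertices, so the width is 4.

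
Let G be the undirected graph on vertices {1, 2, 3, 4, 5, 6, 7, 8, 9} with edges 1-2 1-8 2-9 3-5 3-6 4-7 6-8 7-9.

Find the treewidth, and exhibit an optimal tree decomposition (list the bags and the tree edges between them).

Treewidth 1.
One such decomposition:
Bags: B1 = {4, 7}  B2 = {7, 9}  B3 = {2, 9}  B4 = {1, 2}  B5 = {1, 8}  B6 = {6, 8}  B7 = {3, 6}  B8 = {3, 5}
Tree: B1–B2, B2–B3, B3–B4, B4–B5, B5–B6, B6–B7, B7–B8

The largest bag has 2 vertices, giving width 1; this decomposition certifies tw(G) ≤ 1. Since G has at least one edge (e.g. 4–7), it is not an edgeless graph, so tw(G) ≥ 1. Hence tw(G) = 1 exactly.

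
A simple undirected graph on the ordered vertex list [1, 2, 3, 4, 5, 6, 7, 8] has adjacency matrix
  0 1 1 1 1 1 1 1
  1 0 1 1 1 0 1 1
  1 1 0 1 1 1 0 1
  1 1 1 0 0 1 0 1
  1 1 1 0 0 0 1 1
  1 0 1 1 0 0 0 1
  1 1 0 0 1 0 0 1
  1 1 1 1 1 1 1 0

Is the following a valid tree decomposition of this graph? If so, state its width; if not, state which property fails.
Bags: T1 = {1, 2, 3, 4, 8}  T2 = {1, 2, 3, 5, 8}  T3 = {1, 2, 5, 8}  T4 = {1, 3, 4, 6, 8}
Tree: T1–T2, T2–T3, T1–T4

No — vertex 7 appears in no bag.

A tree decomposition must satisfy three properties: every vertex lies in some bag; for every edge, both endpoints lie together in some bag; and for every vertex, the bags containing it form a connected subtree. Here vertex 7 appears in no bag, so the decomposition is invalid.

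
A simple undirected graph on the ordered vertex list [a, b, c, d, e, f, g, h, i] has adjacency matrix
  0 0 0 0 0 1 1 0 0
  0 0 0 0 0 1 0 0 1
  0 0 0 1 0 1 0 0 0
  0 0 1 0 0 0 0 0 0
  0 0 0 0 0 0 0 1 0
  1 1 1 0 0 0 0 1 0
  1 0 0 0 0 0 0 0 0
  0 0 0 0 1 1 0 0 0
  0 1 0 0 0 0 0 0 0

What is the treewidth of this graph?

A width-1 tree decomposition is:
Bags: B1 = {b, f}  B2 = {c, f}  B3 = {a, f}  B4 = {b, i}  B5 = {f, h}  B6 = {a, g}  B7 = {e, h}  B8 = {c, d}
Tree: B1–B2, B2–B3, B1–B4, B3–B5, B3–B6, B5–B7, B2–B8
The largest bag has 2 vertices, giving width 1; this decomposition certifies tw(G) ≤ 1. Since G has at least one edge (e.g. f–b), it is not an edgeless graph, so tw(G) ≥ 1. Therefore the treewidth is 1.

1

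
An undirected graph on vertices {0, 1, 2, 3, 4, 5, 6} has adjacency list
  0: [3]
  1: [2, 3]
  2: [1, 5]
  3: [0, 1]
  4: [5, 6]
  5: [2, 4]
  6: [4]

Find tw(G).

1

A width-1 tree decomposition is:
Bags: B1 = {4, 6}  B2 = {4, 5}  B3 = {2, 5}  B4 = {1, 2}  B5 = {1, 3}  B6 = {0, 3}
Tree: B1–B2, B2–B3, B3–B4, B4–B5, B5–B6
Every bag has size at most 2, so the width is 2 − 1 = 1 and tw(G) ≤ 1. Any graph with an edge has treewidth ≥ 1, and G has the edge 6–4. Therefore the treewidth is 1.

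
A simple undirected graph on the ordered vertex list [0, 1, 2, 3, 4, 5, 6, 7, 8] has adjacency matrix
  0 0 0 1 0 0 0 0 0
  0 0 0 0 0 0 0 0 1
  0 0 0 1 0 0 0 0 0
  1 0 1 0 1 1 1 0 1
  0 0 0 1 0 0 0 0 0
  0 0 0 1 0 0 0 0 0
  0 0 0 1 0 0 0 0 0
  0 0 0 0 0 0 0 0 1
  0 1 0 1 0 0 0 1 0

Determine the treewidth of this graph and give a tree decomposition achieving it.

Treewidth 1.
One optimal decomposition is:
Bags: B1 = {2, 3}  B2 = {0, 3}  B3 = {3, 6}  B4 = {3, 8}  B5 = {1, 8}  B6 = {7, 8}  B7 = {3, 4}  B8 = {3, 5}
Tree: B1–B2, B1–B3, B2–B4, B4–B5, B5–B6, B3–B7, B1–B8

The largest bag has 2 vertices, giving width 1; this decomposition certifies tw(G) ≤ 1. G has an edge, so its treewidth is at least 1. The upper and lower bounds meet at 1, so that is the treewidth.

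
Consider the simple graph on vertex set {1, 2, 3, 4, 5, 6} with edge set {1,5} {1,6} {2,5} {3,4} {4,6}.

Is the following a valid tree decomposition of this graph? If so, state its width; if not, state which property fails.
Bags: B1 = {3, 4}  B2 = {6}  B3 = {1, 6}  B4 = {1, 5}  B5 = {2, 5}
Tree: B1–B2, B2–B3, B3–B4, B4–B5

No — edge (4,6) lies in no bag.

A tree decomposition must satisfy three properties: every vertex lies in some bag; for every edge, both endpoints lie together in some bag; and for every vertex, the bags containing it form a connected subtree. Here edge (4,6) lies in no bag, so the decomposition is invalid.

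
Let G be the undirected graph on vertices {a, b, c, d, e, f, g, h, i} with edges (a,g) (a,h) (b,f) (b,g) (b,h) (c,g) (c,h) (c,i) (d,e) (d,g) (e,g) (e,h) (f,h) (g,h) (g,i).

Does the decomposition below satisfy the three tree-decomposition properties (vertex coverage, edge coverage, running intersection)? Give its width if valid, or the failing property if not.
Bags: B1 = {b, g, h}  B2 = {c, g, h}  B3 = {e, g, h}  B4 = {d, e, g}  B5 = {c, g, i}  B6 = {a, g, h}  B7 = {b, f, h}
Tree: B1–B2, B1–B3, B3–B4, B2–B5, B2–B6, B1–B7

Checking the three conditions: (i) the bags cover all of {a, b, c, d, e, f, g, h, i}; (ii) for each edge, some bag contains both endpoints; (iii) the bags containing any fixed vertex form a subtree. All hold, so the decomposition is valid with width 3 − 1 = 2.

Yes; width 2.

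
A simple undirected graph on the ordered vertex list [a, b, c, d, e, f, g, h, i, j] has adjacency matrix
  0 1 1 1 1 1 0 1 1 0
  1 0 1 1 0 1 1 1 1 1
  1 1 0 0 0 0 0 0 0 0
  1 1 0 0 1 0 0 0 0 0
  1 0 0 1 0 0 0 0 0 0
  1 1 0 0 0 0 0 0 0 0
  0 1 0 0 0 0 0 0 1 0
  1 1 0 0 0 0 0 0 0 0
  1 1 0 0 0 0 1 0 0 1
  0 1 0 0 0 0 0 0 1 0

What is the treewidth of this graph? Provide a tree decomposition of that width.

Each bag holds 3 vertices, so the decomposition has width 2, which upper-bounds the treewidth. On the other hand G contains the 3-clique {a, d, e}. A clique must lie in a single bag of any decomposition, so no decomposition can have width below 2. Combining the bounds, tw(G) = 2.

Treewidth 2.
One such decomposition:
Bags: B1 = {b, i, j}  B2 = {a, b, i}  B3 = {b, g, i}  B4 = {a, b, f}  B5 = {a, b, d}  B6 = {a, b, c}  B7 = {a, b, h}  B8 = {a, d, e}
Tree: B1–B2, B2–B3, B2–B4, B4–B5, B2–B6, B2–B7, B5–B8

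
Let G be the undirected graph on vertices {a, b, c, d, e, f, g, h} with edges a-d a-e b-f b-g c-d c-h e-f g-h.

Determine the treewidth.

A width-2 tree decomposition is:
Bags: B1 = {c, d, h}  B2 = {d, g, h}  B3 = {b, d, g}  B4 = {b, d, f}  B5 = {d, e, f}  B6 = {a, d, e}
Tree: B1–B2, B2–B3, B3–B4, B4–B5, B5–B6
Every bag has size at most 3, so the width is 3 − 1 = 2 and tw(G) ≤ 2. Since d–c–h–g–b–f–e–a–d is a cycle in G, G is not acyclic. Forests are exactly the graphs of treewidth ≤ 1, so tw(G) ≥ 2. Therefore the treewidth is 2.

2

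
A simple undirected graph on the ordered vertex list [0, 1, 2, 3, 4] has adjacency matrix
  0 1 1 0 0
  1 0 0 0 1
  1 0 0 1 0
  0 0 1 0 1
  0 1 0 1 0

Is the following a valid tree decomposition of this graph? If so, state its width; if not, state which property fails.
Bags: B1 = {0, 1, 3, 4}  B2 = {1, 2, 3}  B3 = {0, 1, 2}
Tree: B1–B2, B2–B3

No — bags containing vertex 0 are not connected in the tree.

A tree decomposition must satisfy three properties: every vertex lies in some bag; for every edge, both endpoints lie together in some bag; and for every vertex, the bags containing it form a connected subtree. Here bags containing vertex 0 are not connected in the tree, so the decomposition is invalid.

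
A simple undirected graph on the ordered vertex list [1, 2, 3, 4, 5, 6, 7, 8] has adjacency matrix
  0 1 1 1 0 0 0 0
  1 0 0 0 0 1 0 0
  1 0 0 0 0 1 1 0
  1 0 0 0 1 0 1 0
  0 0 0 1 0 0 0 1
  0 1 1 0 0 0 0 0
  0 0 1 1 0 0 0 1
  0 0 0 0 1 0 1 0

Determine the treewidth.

2

A width-2 tree decomposition is:
Bags: B1 = {1, 2, 6}  B2 = {1, 3, 6}  B3 = {1, 3, 4}  B4 = {3, 4, 7}  B5 = {4, 5, 7}  B6 = {5, 7, 8}
Tree: B1–B2, B2–B3, B3–B4, B4–B5, B5–B6
Each bag holds 3 vertices, so the decomposition has width 2, which upper-bounds the treewidth. The edges 2–6–3–1–2 form a cycle, so G is not a tree and its treewidth is at least 2. Combining the bounds, tw(G) = 2.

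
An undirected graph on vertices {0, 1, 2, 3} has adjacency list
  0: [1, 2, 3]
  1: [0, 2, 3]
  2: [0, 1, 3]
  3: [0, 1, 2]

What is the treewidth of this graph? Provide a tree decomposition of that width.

Treewidth 3.
One such decomposition:
Bags: B1 = {0, 1, 2, 3}
Tree: (single bag)

A single bag containing all 4 vertices is trivially a valid decomposition of width 3. Conversely, {0, 1, 2, 3} is a clique of size 4, and the vertices of any clique must share a bag in every tree decomposition; so some bag has ≥ 4 vertices and tw(G) ≥ 3. Combining the bounds, tw(G) = 3.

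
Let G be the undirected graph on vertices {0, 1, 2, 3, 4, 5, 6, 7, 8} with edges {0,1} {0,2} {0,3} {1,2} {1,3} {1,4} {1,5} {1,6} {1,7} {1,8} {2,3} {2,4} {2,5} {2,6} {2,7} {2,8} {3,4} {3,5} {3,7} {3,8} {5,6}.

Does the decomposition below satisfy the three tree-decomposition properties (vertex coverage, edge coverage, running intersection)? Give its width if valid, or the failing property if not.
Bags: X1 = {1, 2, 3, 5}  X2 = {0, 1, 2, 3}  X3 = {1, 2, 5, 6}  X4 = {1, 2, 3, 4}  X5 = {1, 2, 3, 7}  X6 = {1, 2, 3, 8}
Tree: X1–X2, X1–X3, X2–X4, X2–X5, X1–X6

Yes; width 3.

Every vertex of G appears in some bag (union = {0, 1, 2, 3, 4, 5, 6, 7, 8}); every edge is covered by a bag; and for each vertex v the set of bags containing v is connected in the bag tree. The decomposition is therefore valid. The largest bag has 4 vertices, so the width is 3.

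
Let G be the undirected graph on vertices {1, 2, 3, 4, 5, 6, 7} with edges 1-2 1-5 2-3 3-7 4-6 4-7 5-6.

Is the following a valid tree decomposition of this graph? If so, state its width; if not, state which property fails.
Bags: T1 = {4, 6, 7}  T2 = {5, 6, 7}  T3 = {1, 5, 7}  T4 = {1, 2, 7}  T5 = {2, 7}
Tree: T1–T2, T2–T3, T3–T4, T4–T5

No — vertex 3 appears in no bag.

A tree decomposition must satisfy three properties: every vertex lies in some bag; for every edge, both endpoints lie together in some bag; and for every vertex, the bags containing it form a connected subtree. Here vertex 3 appears in no bag, so the decomposition is invalid.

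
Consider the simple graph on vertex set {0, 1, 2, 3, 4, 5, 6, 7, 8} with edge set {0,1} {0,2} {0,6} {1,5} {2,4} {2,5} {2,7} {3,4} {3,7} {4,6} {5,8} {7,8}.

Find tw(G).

3

A width-3 tree decomposition is:
Bags: B1 = {0, 1, 4, 6}  B2 = {0, 1, 2, 4}  B3 = {1, 2, 4, 5}  B4 = {2, 3, 4, 5}  B5 = {2, 3, 5, 7}  B6 = {3, 5, 7, 8}
Tree: B1–B2, B2–B3, B3–B4, B4–B5, B5–B6
Every bag has size at most 4, so the width is 4 − 1 = 3 and tw(G) ≤ 3. For the lower bound: the 4 vertex sets {0,1,6}, {4}, {2}, {3,5,7,8} are disjoint, each induces a connected subgraph, and every pair is joined by at least one edge of G. Contracting each set to a single vertex therefore yields K_{4} as a minor, and since treewidth is minor-monotone, tw(G) ≥ tw(K_{4}) = 3. The upper and lower bounds meet at 3, so that is the treewidth.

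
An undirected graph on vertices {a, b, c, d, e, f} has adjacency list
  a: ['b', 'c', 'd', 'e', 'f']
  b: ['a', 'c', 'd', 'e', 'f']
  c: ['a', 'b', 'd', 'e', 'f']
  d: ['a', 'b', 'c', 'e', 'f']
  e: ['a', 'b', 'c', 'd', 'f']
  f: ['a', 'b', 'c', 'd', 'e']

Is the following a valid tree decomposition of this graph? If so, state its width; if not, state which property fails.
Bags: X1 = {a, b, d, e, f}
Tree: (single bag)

No — vertex c appears in no bag.

A tree decomposition must satisfy three properties: every vertex lies in some bag; for every edge, both endpoints lie together in some bag; and for every vertex, the bags containing it form a connected subtree. Here vertex c appears in no bag, so the decomposition is invalid.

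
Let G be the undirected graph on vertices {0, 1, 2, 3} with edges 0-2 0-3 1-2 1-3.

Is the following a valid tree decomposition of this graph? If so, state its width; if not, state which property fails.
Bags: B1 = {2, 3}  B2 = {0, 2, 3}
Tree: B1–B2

No — vertex 1 appears in no bag.

A tree decomposition must satisfy three properties: every vertex lies in some bag; for every edge, both endpoints lie together in some bag; and for every vertex, the bags containing it form a connected subtree. Here vertex 1 appears in no bag, so the decomposition is invalid.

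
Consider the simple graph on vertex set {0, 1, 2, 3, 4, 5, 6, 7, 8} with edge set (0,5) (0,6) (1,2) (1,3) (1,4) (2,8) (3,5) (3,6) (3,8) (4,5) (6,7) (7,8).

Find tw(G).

A width-3 tree decomposition is:
Bags: B1 = {0, 6, 7, 8}  B2 = {0, 3, 6, 8}  B3 = {0, 3, 5, 8}  B4 = {2, 3, 5, 8}  B5 = {1, 2, 3, 5}  B6 = {1, 2, 4, 5}
Tree: B1–B2, B2–B3, B3–B4, B4–B5, B5–B6
Every bag has size at most 4, so the width is 4 − 1 = 3 and tw(G) ≤ 3. For the lower bound: the 4 vertex sets {0,6,7}, {8}, {3}, {1,2,4,5} are disjoint, each induces a connected subgraph, and every pair is joined by at least one edge of G. Contracting each set to a single vertex therefore yields K_{4} as a minor, and since treewidth is minor-monotone, tw(G) ≥ tw(K_{4}) = 3. The upper and lower bounds meet at 3, so that is the treewidth.

3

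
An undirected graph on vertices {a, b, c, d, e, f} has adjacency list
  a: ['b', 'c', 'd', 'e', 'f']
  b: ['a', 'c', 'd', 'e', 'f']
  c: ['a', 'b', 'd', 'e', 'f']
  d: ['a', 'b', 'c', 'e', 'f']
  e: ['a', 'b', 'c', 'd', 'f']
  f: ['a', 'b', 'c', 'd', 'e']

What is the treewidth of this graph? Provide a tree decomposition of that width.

With just one bag of size 6, the width is 6 − 1 = 5, so tw(G) ≤ 5. For the lower bound, the 6 vertices {a, b, c, d, e, f} are pairwise adjacent, and any tree decomposition puts a clique entirely inside one bag — forcing width ≥ 5. Combining the bounds, tw(G) = 5.

Treewidth 5.
Bags: B1 = {a, b, c, d, e, f}
Tree: (single bag)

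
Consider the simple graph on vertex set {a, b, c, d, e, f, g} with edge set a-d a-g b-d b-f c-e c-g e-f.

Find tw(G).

A width-2 tree decomposition is:
Bags: B1 = {a, d, g}  B2 = {c, d, g}  B3 = {c, d, e}  B4 = {d, e, f}  B5 = {b, d, f}
Tree: B1–B2, B2–B3, B3–B4, B4–B5
Each bag holds 3 vertices, so the decomposition has width 2, which upper-bounds the treewidth. Since d–a–g–c–e–f–b–d is a cycle in G, G is not acyclic. Forests are exactly the graphs of treewidth ≤ 1, so tw(G) ≥ 2. The upper and lower bounds meet at 2, so that is the treewidth.

2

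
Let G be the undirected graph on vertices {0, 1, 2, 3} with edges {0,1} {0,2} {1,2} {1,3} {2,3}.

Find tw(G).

A width-2 tree decomposition is:
Bags: B1 = {0, 1, 2}  B2 = {1, 2, 3}
Tree: B1–B2
The largest bag has 3 vertices, giving width 2; this decomposition certifies tw(G) ≤ 2. For the lower bound, the 3 vertices {0, 1, 2} are pairwise adjacent, and any tree decomposition puts a clique entirely inside one bag — forcing width ≥ 2. Hence tw(G) = 2 exactly.

2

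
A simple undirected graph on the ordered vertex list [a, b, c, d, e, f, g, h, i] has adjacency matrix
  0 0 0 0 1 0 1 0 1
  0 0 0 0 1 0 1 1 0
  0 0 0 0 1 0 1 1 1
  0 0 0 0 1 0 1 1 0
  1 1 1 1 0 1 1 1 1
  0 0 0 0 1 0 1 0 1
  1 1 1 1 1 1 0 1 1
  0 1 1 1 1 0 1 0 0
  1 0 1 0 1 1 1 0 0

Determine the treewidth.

A width-3 tree decomposition is:
Bags: B1 = {c, e, g, h}  B2 = {c, e, g, i}  B3 = {e, f, g, i}  B4 = {b, e, g, h}  B5 = {a, e, g, i}  B6 = {d, e, g, h}
Tree: B1–B2, B2–B3, B1–B4, B3–B5, B4–B6
Each bag holds 4 vertices, so the decomposition has width 3, which upper-bounds the treewidth. For the lower bound, the 4 vertices {a, e, g, i} are pairwise adjacent, and any tree decomposition puts a clique entirely inside one bag — forcing width ≥ 3. Combining the bounds, tw(G) = 3.

3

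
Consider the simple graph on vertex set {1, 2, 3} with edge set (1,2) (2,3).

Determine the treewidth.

1

A width-1 tree decomposition is:
Bags: B1 = {2, 3}  B2 = {1, 2}
Tree: B1–B2
Each bag holds 2 vertices, so the decomposition has width 1, which upper-bounds the treewidth. Any graph with an edge has treewidth ≥ 1, and G has the edge 2–3. Hence tw(G) = 1 exactly.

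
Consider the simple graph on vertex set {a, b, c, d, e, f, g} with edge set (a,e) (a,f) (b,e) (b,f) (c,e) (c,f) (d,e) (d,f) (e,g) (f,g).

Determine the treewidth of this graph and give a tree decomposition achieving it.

The largest bag has 3 vertices, giving width 2; this decomposition certifies tw(G) ≤ 2. The edges f–c–e–g–f form a cycle, so G is not a tree and its treewidth is at least 2. Therefore the treewidth is 2.

Treewidth 2.
One optimal decomposition is:
Bags: B1 = {c, e, f}  B2 = {e, f, g}  B3 = {b, e, f}  B4 = {d, e, f}  B5 = {a, e, f}
Tree: B1–B2, B2–B3, B3–B4, B4–B5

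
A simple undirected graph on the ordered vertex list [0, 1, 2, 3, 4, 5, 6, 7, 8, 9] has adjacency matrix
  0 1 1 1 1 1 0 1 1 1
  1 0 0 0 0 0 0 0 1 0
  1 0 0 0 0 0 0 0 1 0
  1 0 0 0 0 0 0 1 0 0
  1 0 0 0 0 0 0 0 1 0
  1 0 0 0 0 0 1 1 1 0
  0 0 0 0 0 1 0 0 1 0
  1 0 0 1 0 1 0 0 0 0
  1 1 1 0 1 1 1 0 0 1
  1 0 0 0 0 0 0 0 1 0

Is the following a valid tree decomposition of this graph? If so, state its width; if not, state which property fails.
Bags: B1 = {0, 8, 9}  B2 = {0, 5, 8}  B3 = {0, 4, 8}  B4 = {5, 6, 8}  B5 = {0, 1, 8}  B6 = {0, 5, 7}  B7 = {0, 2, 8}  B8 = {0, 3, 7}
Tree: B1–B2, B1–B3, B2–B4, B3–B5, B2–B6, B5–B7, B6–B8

Every vertex of G appears in some bag (union = {0, 1, 2, 3, 4, 5, 6, 7, 8, 9}); every edge is covered by a bag; and for each vertex v the set of bags containing v is connected in the bag tree. The decomposition is therefore valid. The largest bag has 3 vertices, so the width is 2.

Yes; width 2.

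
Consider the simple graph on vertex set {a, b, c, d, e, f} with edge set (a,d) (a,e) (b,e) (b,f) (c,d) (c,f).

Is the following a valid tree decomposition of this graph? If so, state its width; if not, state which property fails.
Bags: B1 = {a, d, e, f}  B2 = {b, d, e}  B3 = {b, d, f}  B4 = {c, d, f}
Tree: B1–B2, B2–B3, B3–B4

No — bags containing vertex f are not connected in the tree.

A tree decomposition must satisfy three properties: every vertex lies in some bag; for every edge, both endpoints lie together in some bag; and for every vertex, the bags containing it form a connected subtree. Here bags containing vertex f are not connected in the tree, so the decomposition is invalid.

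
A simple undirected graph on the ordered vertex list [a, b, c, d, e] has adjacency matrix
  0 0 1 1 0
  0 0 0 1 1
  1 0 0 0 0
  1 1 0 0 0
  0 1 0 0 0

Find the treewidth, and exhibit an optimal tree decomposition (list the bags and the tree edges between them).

Each bag holds 2 vertices, so the decomposition has width 1, which upper-bounds the treewidth. Any graph with an edge has treewidth ≥ 1, and G has the edge c–a. Combining the bounds, tw(G) = 1.

Treewidth 1.
One such decomposition:
Bags: B1 = {a, c}  B2 = {a, d}  B3 = {b, d}  B4 = {b, e}
Tree: B1–B2, B2–B3, B3–B4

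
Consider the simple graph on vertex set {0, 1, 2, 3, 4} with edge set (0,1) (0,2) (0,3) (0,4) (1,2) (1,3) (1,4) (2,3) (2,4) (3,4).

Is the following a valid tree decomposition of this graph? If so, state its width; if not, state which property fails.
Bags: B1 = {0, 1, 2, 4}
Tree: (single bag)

No — vertex 3 appears in no bag.

A tree decomposition must satisfy three properties: every vertex lies in some bag; for every edge, both endpoints lie together in some bag; and for every vertex, the bags containing it form a connected subtree. Here vertex 3 appears in no bag, so the decomposition is invalid.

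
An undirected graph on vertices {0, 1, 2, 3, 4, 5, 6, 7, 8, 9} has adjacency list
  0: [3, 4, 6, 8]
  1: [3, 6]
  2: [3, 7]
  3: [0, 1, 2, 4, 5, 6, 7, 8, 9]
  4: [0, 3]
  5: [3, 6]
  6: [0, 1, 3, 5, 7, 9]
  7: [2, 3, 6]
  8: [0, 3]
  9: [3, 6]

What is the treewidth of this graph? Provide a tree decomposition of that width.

Each bag holds 3 vertices, so the decomposition has width 2, which upper-bounds the treewidth. On the other hand G contains the 3-clique {0, 3, 8}. A clique must lie in a single bag of any decomposition, so no decomposition can have width below 2. Combining the bounds, tw(G) = 2.

Treewidth 2.
Bags: B1 = {0, 3, 8}  B2 = {0, 3, 6}  B3 = {0, 3, 4}  B4 = {1, 3, 6}  B5 = {3, 6, 7}  B6 = {2, 3, 7}  B7 = {3, 5, 6}  B8 = {3, 6, 9}
Tree: B1–B2, B1–B3, B2–B4, B2–B5, B5–B6, B2–B7, B7–B8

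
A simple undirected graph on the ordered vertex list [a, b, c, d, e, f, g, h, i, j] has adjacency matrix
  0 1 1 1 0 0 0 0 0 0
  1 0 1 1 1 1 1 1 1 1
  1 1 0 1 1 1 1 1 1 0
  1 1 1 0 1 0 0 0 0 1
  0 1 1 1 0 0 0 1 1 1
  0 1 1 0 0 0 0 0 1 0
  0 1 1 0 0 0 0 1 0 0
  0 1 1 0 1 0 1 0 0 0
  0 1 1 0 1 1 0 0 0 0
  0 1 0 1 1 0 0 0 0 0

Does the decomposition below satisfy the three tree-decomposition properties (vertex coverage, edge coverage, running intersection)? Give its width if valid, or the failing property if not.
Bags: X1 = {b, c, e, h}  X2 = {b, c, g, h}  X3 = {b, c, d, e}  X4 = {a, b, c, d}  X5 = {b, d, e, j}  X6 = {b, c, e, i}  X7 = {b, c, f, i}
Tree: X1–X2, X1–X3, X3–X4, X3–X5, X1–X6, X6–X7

Every vertex of G appears in some bag (union = {a, b, c, d, e, f, g, h, i, j}); every edge is covered by a bag; and for each vertex v the set of bags containing v is connected in the bag tree. The decomposition is therefore valid. The largest bag has 4 vertices, so the width is 3.

Yes; width 3.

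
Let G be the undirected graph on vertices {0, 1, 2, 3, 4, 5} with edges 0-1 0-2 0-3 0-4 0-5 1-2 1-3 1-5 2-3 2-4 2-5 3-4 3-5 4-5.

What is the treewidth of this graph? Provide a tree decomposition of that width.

Treewidth 4.
One such decomposition:
Bags: B1 = {0, 1, 2, 3, 5}  B2 = {0, 2, 3, 4, 5}
Tree: B1–B2

Every bag has size at most 5, so the width is 5 − 1 = 4 and tw(G) ≤ 4. For the lower bound, the 5 vertices {0, 1, 2, 3, 5} are pairwise adjacent, and any tree decomposition puts a clique entirely inside one bag — forcing width ≥ 4. Therefore the treewidth is 4.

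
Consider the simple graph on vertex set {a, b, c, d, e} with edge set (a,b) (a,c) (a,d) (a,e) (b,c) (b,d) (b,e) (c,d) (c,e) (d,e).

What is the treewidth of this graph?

A width-4 tree decomposition is:
Bags: B1 = {a, b, c, d, e}
Tree: (single bag)
With just one bag of size 5, the width is 5 − 1 = 4, so tw(G) ≤ 4. For the lower bound, the 5 vertices {a, b, c, d, e} are pairwise adjacent, and any tree decomposition puts a clique entirely inside one bag — forcing width ≥ 4. Combining the bounds, tw(G) = 4.

4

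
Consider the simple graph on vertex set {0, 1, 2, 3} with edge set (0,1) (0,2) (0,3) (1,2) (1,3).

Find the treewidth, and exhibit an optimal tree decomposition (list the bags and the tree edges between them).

Treewidth 2.
One optimal decomposition is:
Bags: B1 = {0, 1, 3}  B2 = {0, 1, 2}
Tree: B1–B2

The largest bag has 3 vertices, giving width 2; this decomposition certifies tw(G) ≤ 2. On the other hand G contains the 3-clique {0, 1, 2}. A clique must lie in a single bag of any decomposition, so no decomposition can have width below 2. Hence tw(G) = 2 exactly.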